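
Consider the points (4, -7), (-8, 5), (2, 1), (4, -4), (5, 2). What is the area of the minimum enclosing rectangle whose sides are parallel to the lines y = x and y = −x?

120

In coordinates u = x + y, v = x − y the rectangle is axis-aligned; the map (x,y)→(u,v) scales areas by 2.
u-values: -3, -3, 3, 0, 7; range = 7 − (-3) = 10.
v-values: 11, -13, 1, 8, 3; range = 11 − (-13) = 24.
Area = (10 × 24) / 2 = 120.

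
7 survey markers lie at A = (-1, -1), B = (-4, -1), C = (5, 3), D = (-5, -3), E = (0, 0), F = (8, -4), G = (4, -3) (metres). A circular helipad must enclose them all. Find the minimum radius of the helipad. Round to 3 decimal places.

6.580

The minimum enclosing circle of a finite set is fixed by two of the points (as a diameter) or three (as a circumcircle).
The minimum enclosing circle is determined by three boundary points: C, D, F.
Their circumcentre is (69/44, -115/44) with r² = 41905/968.
The farthest remaining point B is at distance² 32533/968 ≤ 41905/968.
r = √(41905/968) ≈ 6.580.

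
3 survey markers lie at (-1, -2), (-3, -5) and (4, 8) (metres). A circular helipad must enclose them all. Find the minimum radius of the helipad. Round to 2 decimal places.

Call the three points A, B, C in the order given.
Side lengths²: AB² = 13, AC² = 125, BC² = 218.
Since BC² = 218 ≥ 125 + 13 = 138, the angle opposite BC is not acute, so the smallest enclosing circle has BC as diameter.
Centre = midpoint of BC = (0.5, 1.5), r² = 218/4 = 54.5.
r = √(54.5) ≈ 7.38.

7.38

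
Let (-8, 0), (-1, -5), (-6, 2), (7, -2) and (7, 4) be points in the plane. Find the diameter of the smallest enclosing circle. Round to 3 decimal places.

15.662

The minimum enclosing circle is determined by three boundary points: (-8, 0), (7, -2), (7, 4).
Their circumcentre is (-7/30, 1) with r² = 55189/900.
The farthest remaining point (-1, -5) is at distance² 32929/900 ≤ 55189/900.
Diameter = 2r = 2√(55189/900) ≈ 15.662.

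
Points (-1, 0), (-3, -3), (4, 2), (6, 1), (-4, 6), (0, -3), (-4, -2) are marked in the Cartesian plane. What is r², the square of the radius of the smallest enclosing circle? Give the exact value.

19885/578

By Welzl's lemma the MEC is supported by two points (diametrically opposite) or three points (on a circumcircle).
The minimum enclosing circle is determined by three boundary points: (-3, -3), (6, 1), (-4, 6).
Their circumcentre is (7/34, 65/34) with r² = 19885/578.
The farthest remaining point (-4, -2) is at distance² 19069/578 ≤ 19885/578.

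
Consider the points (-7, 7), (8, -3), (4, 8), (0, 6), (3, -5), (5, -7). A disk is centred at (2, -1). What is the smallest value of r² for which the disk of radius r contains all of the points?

145

The required radius is the distance from (2, -1) to the farthest point.
Squared distances: 145, 40, 85, 53, 17, 45.
Maximum is 145, attained at (-7, 7).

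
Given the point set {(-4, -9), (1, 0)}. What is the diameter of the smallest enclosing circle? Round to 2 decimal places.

10.30

The smallest circle enclosing two points has them as diameter endpoints.
Centre = midpoint = (-1.5, -4.5); r² = |(-4, -9)−(1, 0)|²/4 = 106/4 = 26.5.
Diameter = 2r = 2√(26.5) ≈ 10.30.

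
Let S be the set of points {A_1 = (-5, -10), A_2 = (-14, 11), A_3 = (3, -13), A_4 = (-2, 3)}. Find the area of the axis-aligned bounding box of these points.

x ranges over [-14, 3], width 17.
y ranges over [-13, 11], height 24.
Area = 17 × 24 = 408.

408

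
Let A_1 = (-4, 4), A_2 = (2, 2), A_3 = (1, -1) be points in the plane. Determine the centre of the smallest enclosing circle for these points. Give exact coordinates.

Side lengths²: A_1A_2² = 40, A_1A_3² = 50, A_2A_3² = 10.
Since A_1A_3² = 50 ≥ 40 + 10 = 50, the angle opposite A_1A_3 is not acute, so the smallest enclosing circle has A_1A_3 as diameter.
Centre = midpoint of A_1A_3 = (-1.5, 1.5), r² = 50/4 = 12.5.
Centre = (-1.5, 1.5).

(-1.5, 1.5)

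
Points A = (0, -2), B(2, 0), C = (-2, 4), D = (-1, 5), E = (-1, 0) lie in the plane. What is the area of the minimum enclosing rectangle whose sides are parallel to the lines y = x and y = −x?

In coordinates u = x + y, v = x − y the rectangle is axis-aligned; the map (x,y)→(u,v) scales areas by 2.
u-values: -2, 2, 2, 4, -1; range = 4 − (-2) = 6.
v-values: 2, 2, -6, -6, -1; range = 2 − (-6) = 8.
Area = (6 × 8) / 2 = 24.

24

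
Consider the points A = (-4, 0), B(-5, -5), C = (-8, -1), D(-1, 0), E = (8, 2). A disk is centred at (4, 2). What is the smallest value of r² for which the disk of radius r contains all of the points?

153

The required radius is the distance from (4, 2) to the farthest point.
Squared distances: 68, 130, 153, 29, 16.
Maximum is 153, attained at C.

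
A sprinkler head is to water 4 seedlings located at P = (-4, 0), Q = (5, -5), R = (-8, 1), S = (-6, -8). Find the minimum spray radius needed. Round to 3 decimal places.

The minimum enclosing circle is determined by three boundary points: Q, R, S.
Their circumcentre is (-23/14, -97/42) with r² = 45305/882.
The farthest remaining point P is at distance² 9605/882 ≤ 45305/882.
r = √(45305/882) ≈ 7.167.

7.167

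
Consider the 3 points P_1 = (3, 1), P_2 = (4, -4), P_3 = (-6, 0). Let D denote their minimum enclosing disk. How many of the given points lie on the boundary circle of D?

Side lengths²: P_1P_2² = 26, P_1P_3² = 82, P_2P_3² = 116.
Since P_2P_3² = 116 ≥ 82 + 26 = 108, the angle opposite P_2P_3 is not acute, so the smallest enclosing circle has P_2P_3 as diameter.
Centre = midpoint of P_2P_3 = (-1, -2), r² = 116/4 = 29.
The points at distance exactly r from the centre are P_2, P_3 — 2 points.

2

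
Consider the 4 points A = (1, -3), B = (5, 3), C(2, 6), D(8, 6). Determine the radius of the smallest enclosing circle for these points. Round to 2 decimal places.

The minimum enclosing circle of a finite set is fixed by two of the points (as a diameter) or three (as a circumcircle).
The farthest pair is A–D with squared distance 130. The circle on this segment as diameter has centre (4.5, 1.5) and r² = 130/4 = 32.5.
Check B: distance² to centre = 2.5 ≤ 32.5, so it lies inside.
All remaining points lie in this disk, and no smaller disk contains both endpoints, so this is the minimum enclosing circle.
r = √(32.5) ≈ 5.70.

5.70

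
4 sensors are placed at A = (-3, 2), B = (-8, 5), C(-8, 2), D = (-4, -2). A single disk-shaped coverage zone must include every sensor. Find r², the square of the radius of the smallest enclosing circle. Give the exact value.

By Welzl's lemma the MEC is supported by two points (diametrically opposite) or three points (on a circumcircle).
The farthest pair is B–D with squared distance 65. The circle on this segment as diameter has centre (-6, 1.5) and r² = 65/4 = 16.25.
Check A: distance² to centre = 9.25 ≤ 16.25, so it lies inside.
All remaining points lie in this disk, and no smaller disk contains both endpoints, so this is the minimum enclosing circle.

16.25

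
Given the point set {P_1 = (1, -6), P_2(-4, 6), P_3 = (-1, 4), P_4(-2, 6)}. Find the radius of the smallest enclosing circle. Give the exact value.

A smallest enclosing disk is always determined by at most three of the input points on its boundary.
The farthest pair is P_1–P_2 with squared distance 169. The circle on this segment as diameter has centre (-1.5, 0) and r² = 169/4 = 42.25.
Check P_3: distance² to centre = 16.25 ≤ 42.25, so it lies inside.
All remaining points lie in this disk, and no smaller disk contains both endpoints, so this is the minimum enclosing circle.
r = √(42.25) = 6.5.

6.5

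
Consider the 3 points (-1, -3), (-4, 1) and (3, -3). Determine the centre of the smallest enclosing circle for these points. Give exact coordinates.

Call the three points A, B, C in the order given.
Side lengths²: AB² = 25, AC² = 16, BC² = 65.
Since BC² = 65 ≥ 25 + 16 = 41, the angle opposite BC is not acute, so the smallest enclosing circle has BC as diameter.
Centre = midpoint of BC = (-0.5, -1), r² = 65/4 = 16.25.
Centre = (-0.5, -1).

(-0.5, -1)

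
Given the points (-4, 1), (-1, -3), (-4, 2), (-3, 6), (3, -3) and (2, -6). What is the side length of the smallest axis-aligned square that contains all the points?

12

The bounding box has width 7 and height 12.
An axis-aligned square enclosing the set must have side ≥ max(width, height).
So the minimum side is max(7, 12) = 12.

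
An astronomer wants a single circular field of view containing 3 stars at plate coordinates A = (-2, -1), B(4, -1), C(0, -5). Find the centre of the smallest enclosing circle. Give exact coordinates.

Side lengths²: AB² = 36, AC² = 20, BC² = 32.
Since AB² = 36 < 32 + 20 = 52, the triangle is acute, so the smallest enclosing circle is the circumcircle.
Circumcentre = (1, -2), r² = 10.
Centre = (1, -2).

(1, -2)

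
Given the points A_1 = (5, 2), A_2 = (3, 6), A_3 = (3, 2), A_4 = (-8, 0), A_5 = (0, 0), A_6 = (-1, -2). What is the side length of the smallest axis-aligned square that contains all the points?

13

The bounding box has width 13 and height 8.
An axis-aligned square enclosing the set must have side ≥ max(width, height).
So the minimum side is max(13, 8) = 13.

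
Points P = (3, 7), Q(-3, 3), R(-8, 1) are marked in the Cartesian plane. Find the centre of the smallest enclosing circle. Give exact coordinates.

(-2.5, 4)

Side lengths²: PQ² = 52, PR² = 157, QR² = 29.
Since PR² = 157 ≥ 52 + 29 = 81, the angle opposite PR is not acute, so the smallest enclosing circle has PR as diameter.
Centre = midpoint of PR = (-2.5, 4), r² = 157/4 = 39.25.
Centre = (-2.5, 4).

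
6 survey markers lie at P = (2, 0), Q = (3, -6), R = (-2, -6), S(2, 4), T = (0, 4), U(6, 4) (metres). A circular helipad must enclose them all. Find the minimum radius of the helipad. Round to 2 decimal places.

The minimum enclosing circle of a finite set is fixed by two of the points (as a diameter) or three (as a circumcircle).
The farthest pair is R–U with squared distance 164. The circle on this segment as diameter has centre (2, -1) and r² = 164/4 = 41.
Check P: distance² to centre = 1 ≤ 41, so it lies inside.
All remaining points lie in this disk, and no smaller disk contains both endpoints, so this is the minimum enclosing circle.
r = √41 ≈ 6.40.

6.40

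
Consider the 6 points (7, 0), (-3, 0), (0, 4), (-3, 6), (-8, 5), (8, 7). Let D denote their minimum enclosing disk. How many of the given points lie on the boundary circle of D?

The minimum enclosing circle is determined by three boundary points: (7, 0), (-8, 5), (8, 7).
Their circumcentre is (2/11, 50/11) with r² = 8125/121.
The farthest remaining point (-3, 0) is at distance² 3725/121 ≤ 8125/121.
The points at distance exactly r from the centre are (7, 0), (-8, 5), (8, 7) — 3 points.

3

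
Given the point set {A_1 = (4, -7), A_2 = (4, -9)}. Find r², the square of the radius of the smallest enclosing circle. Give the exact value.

1

The smallest circle enclosing two points has them as diameter endpoints.
Centre = midpoint = (4, -8); r² = |A_1A_2|²/4 = 4/4 = 1.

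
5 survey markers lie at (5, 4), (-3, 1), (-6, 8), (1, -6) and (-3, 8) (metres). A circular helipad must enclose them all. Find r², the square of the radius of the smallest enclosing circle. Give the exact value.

The minimum enclosing circle of a finite set is fixed by two of the points (as a diameter) or three (as a circumcircle).
The minimum enclosing circle is determined by three boundary points: (5, 4), (-6, 8), (1, -6).
Their circumcentre is (-41/18, 10/9) with r² = 19865/324.
The farthest remaining point (-3, 8) is at distance² 15545/324 ≤ 19865/324.

19865/324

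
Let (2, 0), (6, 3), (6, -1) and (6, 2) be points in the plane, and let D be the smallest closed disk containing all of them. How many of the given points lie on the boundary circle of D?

The minimum enclosing circle is determined by three boundary points: (2, 0), (6, 3), (6, -1).
Their circumcentre is (4.375, 1) with r² = 6.640625.
The farthest remaining point (6, 2) is at distance² 3.640625 ≤ 6.640625.
The points at distance exactly r from the centre are (2, 0), (6, 3), (6, -1) — 3 points.

3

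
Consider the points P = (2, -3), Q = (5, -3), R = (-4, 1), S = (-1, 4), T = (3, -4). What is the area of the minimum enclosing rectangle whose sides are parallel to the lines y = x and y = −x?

In coordinates u = x + y, v = x − y the rectangle is axis-aligned; the map (x,y)→(u,v) scales areas by 2.
u-values: -1, 2, -3, 3, -1; range = 3 − (-3) = 6.
v-values: 5, 8, -5, -5, 7; range = 8 − (-5) = 13.
Area = (6 × 13) / 2 = 39.

39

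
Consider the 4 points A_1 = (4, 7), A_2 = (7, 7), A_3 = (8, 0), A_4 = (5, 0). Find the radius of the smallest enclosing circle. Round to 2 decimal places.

4.03

The farthest pair is A_1–A_3 with squared distance 65. The circle on this segment as diameter has centre (6, 3.5) and r² = 65/4 = 16.25.
Check A_2: distance² to centre = 13.25 ≤ 16.25, so it lies inside.
All remaining points lie in this disk, and no smaller disk contains both endpoints, so this is the minimum enclosing circle.
r = √(16.25) ≈ 4.03.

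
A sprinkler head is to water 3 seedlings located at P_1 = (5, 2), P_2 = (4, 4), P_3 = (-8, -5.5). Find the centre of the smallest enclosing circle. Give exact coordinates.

(-2, -0.75)

Side lengths²: P_1P_2² = 5, P_1P_3² = 225.25, P_2P_3² = 234.25.
Since P_2P_3² = 234.25 ≥ 225.25 + 5 = 230.25, the angle opposite P_2P_3 is not acute, so the smallest enclosing circle has P_2P_3 as diameter.
Centre = midpoint of P_2P_3 = (-2, -0.75), r² = 234.25/4 = 58.5625.
Centre = (-2, -0.75).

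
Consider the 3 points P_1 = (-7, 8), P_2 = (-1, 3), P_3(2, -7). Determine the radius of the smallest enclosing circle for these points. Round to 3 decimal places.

8.746

Side lengths²: P_1P_2² = 61, P_1P_3² = 306, P_2P_3² = 109.
Since P_1P_3² = 306 ≥ 109 + 61 = 170, the angle opposite P_1P_3 is not acute, so the smallest enclosing circle has P_1P_3 as diameter.
Centre = midpoint of P_1P_3 = (-2.5, 0.5), r² = 306/4 = 76.5.
r = √(76.5) ≈ 8.746.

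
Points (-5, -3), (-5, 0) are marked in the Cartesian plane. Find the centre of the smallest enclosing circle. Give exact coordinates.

(-5, -1.5)

The smallest circle enclosing two points has them as diameter endpoints.
Centre = midpoint = (-5, -1.5); r² = |(-5, -3)−(-5, 0)|²/4 = 9/4 = 2.25.
Centre = (-5, -1.5).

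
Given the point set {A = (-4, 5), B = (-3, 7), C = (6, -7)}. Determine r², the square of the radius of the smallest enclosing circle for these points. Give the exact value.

Side lengths²: AB² = 5, AC² = 244, BC² = 277.
Since BC² = 277 ≥ 244 + 5 = 249, the angle opposite BC is not acute, so the smallest enclosing circle has BC as diameter.
Centre = midpoint of BC = (1.5, 0), r² = 277/4 = 69.25.

69.25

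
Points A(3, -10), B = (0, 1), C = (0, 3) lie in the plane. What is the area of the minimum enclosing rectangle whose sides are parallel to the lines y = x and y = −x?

In coordinates u = x + y, v = x − y the rectangle is axis-aligned; the map (x,y)→(u,v) scales areas by 2.
u-values: -7, 1, 3; range = 3 − (-7) = 10.
v-values: 13, -1, -3; range = 13 − (-3) = 16.
Area = (10 × 16) / 2 = 80.

80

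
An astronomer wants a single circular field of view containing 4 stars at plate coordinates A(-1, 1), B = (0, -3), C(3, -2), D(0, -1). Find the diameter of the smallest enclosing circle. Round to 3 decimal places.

The minimum enclosing circle is determined by three boundary points: A, B, C.
Their circumcentre is (23/26, -17/26) with r² = 2125/338.
The farthest remaining point D is at distance² 305/338 ≤ 2125/338.
Diameter = 2r = 2√(2125/338) ≈ 5.015.

5.015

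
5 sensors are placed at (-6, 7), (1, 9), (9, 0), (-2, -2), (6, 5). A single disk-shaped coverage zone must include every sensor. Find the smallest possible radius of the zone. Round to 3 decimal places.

8.276

The minimum enclosing circle of a finite set is fixed by two of the points (as a diameter) or three (as a circumcircle).
The farthest pair is (-6, 7)–(9, 0) with squared distance 274. The circle on this segment as diameter has centre (1.5, 3.5) and r² = 274/4 = 68.5.
Check (1, 9): distance² to centre = 30.5 ≤ 68.5, so it lies inside.
All remaining points lie in this disk, and no smaller disk contains both endpoints, so this is the minimum enclosing circle.
r = √(68.5) ≈ 8.276.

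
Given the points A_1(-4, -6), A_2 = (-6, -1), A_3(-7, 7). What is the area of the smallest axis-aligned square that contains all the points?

169

The bounding box has width 3 and height 13.
An axis-aligned square enclosing the set must have side ≥ max(width, height).
So the minimum side is max(3, 13) = 13.
Area = 13² = 169.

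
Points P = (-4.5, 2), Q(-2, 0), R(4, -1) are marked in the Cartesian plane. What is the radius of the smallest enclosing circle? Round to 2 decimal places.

4.51

Side lengths²: PQ² = 10.25, PR² = 81.25, QR² = 37.
Since PR² = 81.25 ≥ 37 + 10.25 = 47.25, the angle opposite PR is not acute, so the smallest enclosing circle has PR as diameter.
Centre = midpoint of PR = (-0.25, 0.5), r² = 81.25/4 = 20.3125.
r = √(20.3125) ≈ 4.51.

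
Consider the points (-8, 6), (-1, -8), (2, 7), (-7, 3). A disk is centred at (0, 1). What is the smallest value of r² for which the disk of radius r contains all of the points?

The required radius is the distance from (0, 1) to the farthest point.
Squared distances: 89, 82, 40, 53.
Maximum is 89, attained at (-8, 6).

89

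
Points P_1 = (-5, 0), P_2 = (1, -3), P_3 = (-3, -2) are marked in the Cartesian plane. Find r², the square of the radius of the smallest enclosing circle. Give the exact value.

Side lengths²: P_1P_2² = 45, P_1P_3² = 8, P_2P_3² = 17.
Since P_1P_2² = 45 ≥ 17 + 8 = 25, the angle opposite P_1P_2 is not acute, so the smallest enclosing circle has P_1P_2 as diameter.
Centre = midpoint of P_1P_2 = (-2, -1.5), r² = 45/4 = 11.25.

11.25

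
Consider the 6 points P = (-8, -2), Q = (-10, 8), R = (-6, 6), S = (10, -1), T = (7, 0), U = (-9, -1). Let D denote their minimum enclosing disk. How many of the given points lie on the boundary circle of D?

2

A smallest enclosing disk is always determined by at most three of the input points on its boundary.
The farthest pair is Q–S with squared distance 481. The circle on this segment as diameter has centre (0, 3.5) and r² = 481/4 = 120.25.
Check P: distance² to centre = 94.25 ≤ 120.25, so it lies inside.
All remaining points lie in this disk, and no smaller disk contains both endpoints, so this is the minimum enclosing circle.
The points at distance exactly r from the centre are Q, S — 2 points.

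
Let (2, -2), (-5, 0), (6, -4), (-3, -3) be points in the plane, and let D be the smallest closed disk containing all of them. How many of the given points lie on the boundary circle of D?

A smallest enclosing disk is always determined by at most three of the input points on its boundary.
The farthest pair is (-5, 0)–(6, -4) with squared distance 137. The circle on this segment as diameter has centre (0.5, -2) and r² = 137/4 = 34.25.
Check (2, -2): distance² to centre = 2.25 ≤ 34.25, so it lies inside.
All remaining points lie in this disk, and no smaller disk contains both endpoints, so this is the minimum enclosing circle.
The points at distance exactly r from the centre are (-5, 0), (6, -4) — 2 points.

2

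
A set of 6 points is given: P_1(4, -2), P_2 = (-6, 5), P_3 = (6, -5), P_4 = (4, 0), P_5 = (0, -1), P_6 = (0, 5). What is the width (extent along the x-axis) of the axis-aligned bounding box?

12

max x = 6, min x = -6, so width = 12.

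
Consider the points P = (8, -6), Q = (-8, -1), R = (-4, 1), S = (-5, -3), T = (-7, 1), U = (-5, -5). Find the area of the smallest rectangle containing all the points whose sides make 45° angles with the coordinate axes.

In coordinates u = x + y, v = x − y the rectangle is axis-aligned; the map (x,y)→(u,v) scales areas by 2.
u-values: 2, -9, -3, -8, -6, -10; range = 2 − (-10) = 12.
v-values: 14, -7, -5, -2, -8, 0; range = 14 − (-8) = 22.
Area = (12 × 22) / 2 = 132.

132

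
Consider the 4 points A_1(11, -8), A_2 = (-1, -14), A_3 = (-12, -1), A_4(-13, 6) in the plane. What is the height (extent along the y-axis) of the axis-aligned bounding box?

20

max y = 6, min y = -14, so height = 20.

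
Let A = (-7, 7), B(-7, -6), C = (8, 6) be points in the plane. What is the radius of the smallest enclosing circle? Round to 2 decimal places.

9.63

Side lengths²: AB² = 169, AC² = 226, BC² = 369.
Since BC² = 369 < 226 + 169 = 395, the triangle is acute, so the smallest enclosing circle is the circumcircle.
Circumcentre = (0.1, 0.5), r² = 92.66.
r = √(92.66) ≈ 9.63.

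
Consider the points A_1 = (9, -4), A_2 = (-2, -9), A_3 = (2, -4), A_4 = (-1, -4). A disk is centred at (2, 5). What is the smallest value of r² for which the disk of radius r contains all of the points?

212

The required radius is the distance from (2, 5) to the farthest point.
Squared distances: 130, 212, 81, 90.
Maximum is 212, attained at A_2.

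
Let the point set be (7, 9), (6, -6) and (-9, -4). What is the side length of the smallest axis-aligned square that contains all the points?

The bounding box has width 16 and height 15.
An axis-aligned square enclosing the set must have side ≥ max(width, height).
So the minimum side is max(16, 15) = 16.

16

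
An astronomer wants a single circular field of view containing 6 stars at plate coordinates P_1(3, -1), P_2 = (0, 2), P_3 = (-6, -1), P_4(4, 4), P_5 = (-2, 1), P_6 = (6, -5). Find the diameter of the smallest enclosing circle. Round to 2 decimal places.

13.04

By Welzl's lemma the MEC is supported by two points (diametrically opposite) or three points (on a circumcircle).
The minimum enclosing circle is determined by three boundary points: P_3, P_4, P_6.
Their circumcentre is (0.5, -1.5) with r² = 42.5.
The farthest remaining point P_2 is at distance² 12.5 ≤ 42.5.
Diameter = 2r = 2√(42.5) ≈ 13.04.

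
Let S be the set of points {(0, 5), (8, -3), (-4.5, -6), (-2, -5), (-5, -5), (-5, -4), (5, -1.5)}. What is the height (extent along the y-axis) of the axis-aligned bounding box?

11

max y = 5, min y = -6, so height = 11.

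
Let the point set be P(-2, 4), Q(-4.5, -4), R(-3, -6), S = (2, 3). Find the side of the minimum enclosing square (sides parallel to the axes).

10

The bounding box has width 6.5 and height 10.
An axis-aligned square enclosing the set must have side ≥ max(width, height).
So the minimum side is max(6.5, 10) = 10.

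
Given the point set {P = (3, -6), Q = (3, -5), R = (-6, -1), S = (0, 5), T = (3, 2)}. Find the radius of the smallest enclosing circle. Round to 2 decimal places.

The minimum enclosing circle of a finite set is fixed by two of the points (as a diameter) or three (as a circumcircle).
The minimum enclosing circle is determined by three boundary points: P, R, S.
Their circumcentre is (-1/14, -13/14) with r² = 3445/98.
The farthest remaining point Q is at distance² 2549/98 ≤ 3445/98.
r = √(3445/98) ≈ 5.93.

5.93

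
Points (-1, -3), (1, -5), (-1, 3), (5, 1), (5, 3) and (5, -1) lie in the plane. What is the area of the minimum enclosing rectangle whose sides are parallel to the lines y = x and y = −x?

In coordinates u = x + y, v = x − y the rectangle is axis-aligned; the map (x,y)→(u,v) scales areas by 2.
u-values: -4, -4, 2, 6, 8, 4; range = 8 − (-4) = 12.
v-values: 2, 6, -4, 4, 2, 6; range = 6 − (-4) = 10.
Area = (12 × 10) / 2 = 60.

60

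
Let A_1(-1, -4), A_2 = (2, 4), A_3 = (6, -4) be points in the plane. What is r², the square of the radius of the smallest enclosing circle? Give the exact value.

22.8125

Side lengths²: A_1A_2² = 73, A_1A_3² = 49, A_2A_3² = 80.
Since A_2A_3² = 80 < 73 + 49 = 122, the triangle is acute, so the smallest enclosing circle is the circumcircle.
Circumcentre = (2.5, -0.75), r² = 22.8125.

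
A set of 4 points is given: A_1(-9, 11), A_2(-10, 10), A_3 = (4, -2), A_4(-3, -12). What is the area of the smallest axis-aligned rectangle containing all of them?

x ranges over [-10, 4], width 14.
y ranges over [-12, 11], height 23.
Area = 14 × 23 = 322.

322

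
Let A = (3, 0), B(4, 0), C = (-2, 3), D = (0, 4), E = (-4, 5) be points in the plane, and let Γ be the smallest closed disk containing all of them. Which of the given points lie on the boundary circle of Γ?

B, E

The minimum enclosing circle of a finite set is fixed by two of the points (as a diameter) or three (as a circumcircle).
The farthest pair is B–E with squared distance 89. The circle on this segment as diameter has centre (0, 2.5) and r² = 89/4 = 22.25.
Check A: distance² to centre = 15.25 ≤ 22.25, so it lies inside.
All remaining points lie in this disk, and no smaller disk contains both endpoints, so this is the minimum enclosing circle.
The points at distance exactly r from the centre are B, E — 2 points.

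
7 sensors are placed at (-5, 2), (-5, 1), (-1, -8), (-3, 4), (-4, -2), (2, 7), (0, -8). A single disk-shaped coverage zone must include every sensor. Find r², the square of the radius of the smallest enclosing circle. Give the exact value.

58.5

The farthest pair is (-1, -8)–(2, 7) with squared distance 234. The circle on this segment as diameter has centre (0.5, -0.5) and r² = 234/4 = 58.5.
Check (-5, 2): distance² to centre = 36.5 ≤ 58.5, so it lies inside.
All remaining points lie in this disk, and no smaller disk contains both endpoints, so this is the minimum enclosing circle.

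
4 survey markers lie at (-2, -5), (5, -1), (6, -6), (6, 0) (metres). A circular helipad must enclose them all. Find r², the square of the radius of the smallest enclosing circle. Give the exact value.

By Welzl's lemma the MEC is supported by two points (diametrically opposite) or three points (on a circumcircle).
The minimum enclosing circle is determined by three boundary points: (-2, -5), (6, -6), (6, 0).
Their circumcentre is (2.3125, -3) with r² = 22.59765625.
The farthest remaining point (5, -1) is at distance² 11.22265625 ≤ 22.59765625.

22.59765625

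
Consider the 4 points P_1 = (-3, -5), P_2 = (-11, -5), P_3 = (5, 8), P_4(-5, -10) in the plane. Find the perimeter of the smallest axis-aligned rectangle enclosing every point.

Width = max x − min x = 5 − (-11) = 16.
Height = max y − min y = 8 − (-10) = 18.
Perimeter = 2(16 + 18) = 68.

68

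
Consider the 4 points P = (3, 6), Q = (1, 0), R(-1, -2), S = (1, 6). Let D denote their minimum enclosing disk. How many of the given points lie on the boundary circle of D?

The minimum enclosing circle of a finite set is fixed by two of the points (as a diameter) or three (as a circumcircle).
The farthest pair is P–R with squared distance 80. The circle on this segment as diameter has centre (1, 2) and r² = 80/4 = 20.
Check Q: distance² to centre = 4 ≤ 20, so it lies inside.
All remaining points lie in this disk, and no smaller disk contains both endpoints, so this is the minimum enclosing circle.
The points at distance exactly r from the centre are P, R — 2 points.

2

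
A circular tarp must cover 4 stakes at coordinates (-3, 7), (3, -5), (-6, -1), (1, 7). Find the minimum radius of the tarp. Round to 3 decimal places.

6.708

A smallest enclosing disk is always determined by at most three of the input points on its boundary.
The farthest pair is (-3, 7)–(3, -5) with squared distance 180. The circle on this segment as diameter has centre (0, 1) and r² = 180/4 = 45.
Check (-6, -1): distance² to centre = 40 ≤ 45, so it lies inside.
All remaining points lie in this disk, and no smaller disk contains both endpoints, so this is the minimum enclosing circle.
r = √45 ≈ 6.708.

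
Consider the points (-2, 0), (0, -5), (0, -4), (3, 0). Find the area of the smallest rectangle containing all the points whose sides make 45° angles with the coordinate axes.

In coordinates u = x + y, v = x − y the rectangle is axis-aligned; the map (x,y)→(u,v) scales areas by 2.
u-values: -2, -5, -4, 3; range = 3 − (-5) = 8.
v-values: -2, 5, 4, 3; range = 5 − (-2) = 7.
Area = (8 × 7) / 2 = 28.

28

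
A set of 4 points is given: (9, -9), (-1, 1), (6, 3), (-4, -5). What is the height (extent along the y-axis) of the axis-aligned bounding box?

12

max y = 3, min y = -9, so height = 12.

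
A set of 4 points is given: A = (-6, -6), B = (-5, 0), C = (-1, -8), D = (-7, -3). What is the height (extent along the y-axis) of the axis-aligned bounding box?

8

max y = 0, min y = -8, so height = 8.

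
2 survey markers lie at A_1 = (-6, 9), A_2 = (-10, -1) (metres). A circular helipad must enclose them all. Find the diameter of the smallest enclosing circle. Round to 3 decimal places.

The smallest circle enclosing two points has them as diameter endpoints.
Centre = midpoint = (-8, 4); r² = |A_1A_2|²/4 = 116/4 = 29.
Diameter = 2r = 2√29 ≈ 10.770.

10.770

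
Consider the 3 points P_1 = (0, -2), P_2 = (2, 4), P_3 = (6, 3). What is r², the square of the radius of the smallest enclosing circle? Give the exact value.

15.25

Side lengths²: P_1P_2² = 40, P_1P_3² = 61, P_2P_3² = 17.
Since P_1P_3² = 61 ≥ 40 + 17 = 57, the angle opposite P_1P_3 is not acute, so the smallest enclosing circle has P_1P_3 as diameter.
Centre = midpoint of P_1P_3 = (3, 0.5), r² = 61/4 = 15.25.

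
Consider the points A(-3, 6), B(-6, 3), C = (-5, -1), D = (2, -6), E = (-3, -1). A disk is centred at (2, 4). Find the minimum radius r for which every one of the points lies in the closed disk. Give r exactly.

The required radius is the distance from (2, 4) to the farthest point.
Squared distances: 29, 65, 74, 100, 50.
Maximum is 100, attained at D.
r = √100 = 10.

10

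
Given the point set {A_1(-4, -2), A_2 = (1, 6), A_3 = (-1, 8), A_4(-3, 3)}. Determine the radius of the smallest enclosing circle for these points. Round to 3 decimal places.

5.220

By Welzl's lemma the MEC is supported by two points (diametrically opposite) or three points (on a circumcircle).
The farthest pair is A_1–A_3 with squared distance 109. The circle on this segment as diameter has centre (-2.5, 3) and r² = 109/4 = 27.25.
Check A_2: distance² to centre = 21.25 ≤ 27.25, so it lies inside.
All remaining points lie in this disk, and no smaller disk contains both endpoints, so this is the minimum enclosing circle.
r = √(27.25) ≈ 5.220.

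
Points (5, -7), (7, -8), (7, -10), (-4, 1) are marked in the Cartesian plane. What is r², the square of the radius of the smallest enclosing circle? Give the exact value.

By Welzl's lemma the MEC is supported by two points (diametrically opposite) or three points (on a circumcircle).
The farthest pair is (7, -10)–(-4, 1) with squared distance 242. The circle on this segment as diameter has centre (1.5, -4.5) and r² = 242/4 = 60.5.
Check (5, -7): distance² to centre = 18.5 ≤ 60.5, so it lies inside.
All remaining points lie in this disk, and no smaller disk contains both endpoints, so this is the minimum enclosing circle.

60.5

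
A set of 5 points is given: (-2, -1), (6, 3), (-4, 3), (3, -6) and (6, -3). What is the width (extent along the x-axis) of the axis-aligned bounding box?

max x = 6, min x = -4, so width = 10.

10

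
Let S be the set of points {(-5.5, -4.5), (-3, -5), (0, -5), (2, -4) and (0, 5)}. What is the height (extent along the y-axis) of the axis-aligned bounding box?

max y = 5, min y = -5, so height = 10.

10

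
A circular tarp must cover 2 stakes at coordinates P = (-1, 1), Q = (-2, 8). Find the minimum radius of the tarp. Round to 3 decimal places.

3.536

The smallest circle enclosing two points has them as diameter endpoints.
Centre = midpoint = (-1.5, 4.5); r² = |PQ|²/4 = 50/4 = 12.5.
r = √(12.5) ≈ 3.536.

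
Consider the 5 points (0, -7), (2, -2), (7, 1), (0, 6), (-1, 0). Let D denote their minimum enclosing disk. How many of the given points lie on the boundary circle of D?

3

By Welzl's lemma the MEC is supported by two points (diametrically opposite) or three points (on a circumcircle).
The minimum enclosing circle is determined by three boundary points: (0, -7), (7, 1), (0, 6).
Their circumcentre is (9/14, -0.5) with r² = 4181/98.
The farthest remaining point (2, -2) is at distance² 401/98 ≤ 4181/98.
The points at distance exactly r from the centre are (0, -7), (7, 1), (0, 6) — 3 points.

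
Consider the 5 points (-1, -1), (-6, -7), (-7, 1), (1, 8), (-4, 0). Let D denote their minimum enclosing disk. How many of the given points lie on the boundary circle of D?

A smallest enclosing disk is always determined by at most three of the input points on its boundary.
The farthest pair is (-6, -7)–(1, 8) with squared distance 274. The circle on this segment as diameter has centre (-2.5, 0.5) and r² = 274/4 = 68.5.
Check (-1, -1): distance² to centre = 4.5 ≤ 68.5, so it lies inside.
All remaining points lie in this disk, and no smaller disk contains both endpoints, so this is the minimum enclosing circle.
The points at distance exactly r from the centre are (-6, -7), (1, 8) — 2 points.

2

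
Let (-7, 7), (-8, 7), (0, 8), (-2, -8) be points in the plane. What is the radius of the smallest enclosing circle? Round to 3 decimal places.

8.334

A smallest enclosing disk is always determined by at most three of the input points on its boundary.
The minimum enclosing circle is determined by three boundary points: (-8, 7), (0, 8), (-2, -8).
Their circumcentre is (-65/21, 11/42) with r² = 122525/1764.
The farthest remaining point (-7, 7) is at distance² 106985/1764 ≤ 122525/1764.
r = √(122525/1764) ≈ 8.334.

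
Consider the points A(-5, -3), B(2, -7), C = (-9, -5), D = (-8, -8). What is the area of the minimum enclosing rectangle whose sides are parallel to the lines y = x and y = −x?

In coordinates u = x + y, v = x − y the rectangle is axis-aligned; the map (x,y)→(u,v) scales areas by 2.
u-values: -8, -5, -14, -16; range = -5 − (-16) = 11.
v-values: -2, 9, -4, 0; range = 9 − (-4) = 13.
Area = (11 × 13) / 2 = 71.5.

71.5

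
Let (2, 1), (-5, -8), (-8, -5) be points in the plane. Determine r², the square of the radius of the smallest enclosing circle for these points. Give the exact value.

Call the three points A, B, C in the order given.
Side lengths²: AB² = 130, AC² = 136, BC² = 18.
Since AC² = 136 < 130 + 18 = 148, the triangle is acute, so the smallest enclosing circle is the circumcircle.
Circumcentre = (-2.625, -2.625), r² = 34.53125.

34.53125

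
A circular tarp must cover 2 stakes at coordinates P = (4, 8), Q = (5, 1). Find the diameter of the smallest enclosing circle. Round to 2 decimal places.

The smallest circle enclosing two points has them as diameter endpoints.
Centre = midpoint = (4.5, 4.5); r² = |PQ|²/4 = 50/4 = 12.5.
Diameter = 2r = 2√(12.5) ≈ 7.07.

7.07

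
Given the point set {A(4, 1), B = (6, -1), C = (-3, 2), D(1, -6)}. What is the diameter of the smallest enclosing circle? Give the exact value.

10

The minimum enclosing circle is determined by three boundary points: B, C, D.
Their circumcentre is (1, -1) with r² = 25.
The farthest remaining point A is at distance² 13 ≤ 25.
Diameter = 2r = 2√25 = 10.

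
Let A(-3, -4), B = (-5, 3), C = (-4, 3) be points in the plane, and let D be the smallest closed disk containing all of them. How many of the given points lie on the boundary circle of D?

2

Side lengths²: AB² = 53, AC² = 50, BC² = 1.
Since AB² = 53 ≥ 50 + 1 = 51, the angle opposite AB is not acute, so the smallest enclosing circle has AB as diameter.
Centre = midpoint of AB = (-4, -0.5), r² = 53/4 = 13.25.
The points at distance exactly r from the centre are A, B — 2 points.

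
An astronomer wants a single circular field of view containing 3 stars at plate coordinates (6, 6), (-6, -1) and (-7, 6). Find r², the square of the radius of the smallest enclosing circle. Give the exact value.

Call the three points A, B, C in the order given.
Side lengths²: AB² = 193, AC² = 169, BC² = 50.
Since AB² = 193 < 169 + 50 = 219, the triangle is acute, so the smallest enclosing circle is the circumcircle.
Circumcentre = (-0.5, 47/14), r² = 4825/98.

4825/98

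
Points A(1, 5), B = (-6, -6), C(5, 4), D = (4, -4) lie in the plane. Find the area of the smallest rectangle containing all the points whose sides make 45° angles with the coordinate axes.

In coordinates u = x + y, v = x − y the rectangle is axis-aligned; the map (x,y)→(u,v) scales areas by 2.
u-values: 6, -12, 9, 0; range = 9 − (-12) = 21.
v-values: -4, 0, 1, 8; range = 8 − (-4) = 12.
Area = (21 × 12) / 2 = 126.

126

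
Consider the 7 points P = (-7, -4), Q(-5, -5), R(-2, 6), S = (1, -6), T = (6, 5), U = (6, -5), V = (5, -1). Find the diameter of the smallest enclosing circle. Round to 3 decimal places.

The minimum enclosing circle of a finite set is fixed by two of the points (as a diameter) or three (as a circumcircle).
The minimum enclosing circle is determined by three boundary points: P, T, U.
Their circumcentre is (-2/13, 0) with r² = 10625/169.
The farthest remaining point Q is at distance² 8194/169 ≤ 10625/169.
Diameter = 2r = 2√(10625/169) ≈ 15.858.

15.858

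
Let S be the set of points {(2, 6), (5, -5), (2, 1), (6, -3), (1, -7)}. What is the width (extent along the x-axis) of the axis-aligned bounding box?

max x = 6, min x = 1, so width = 5.

5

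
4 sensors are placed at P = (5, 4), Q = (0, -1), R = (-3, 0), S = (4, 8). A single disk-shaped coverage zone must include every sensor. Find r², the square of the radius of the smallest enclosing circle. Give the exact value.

28.25

By Welzl's lemma the MEC is supported by two points (diametrically opposite) or three points (on a circumcircle).
The farthest pair is R–S with squared distance 113. The circle on this segment as diameter has centre (0.5, 4) and r² = 113/4 = 28.25.
Check P: distance² to centre = 20.25 ≤ 28.25, so it lies inside.
All remaining points lie in this disk, and no smaller disk contains both endpoints, so this is the minimum enclosing circle.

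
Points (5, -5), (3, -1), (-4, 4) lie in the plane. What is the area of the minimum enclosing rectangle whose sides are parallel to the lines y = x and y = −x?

In coordinates u = x + y, v = x − y the rectangle is axis-aligned; the map (x,y)→(u,v) scales areas by 2.
u-values: 0, 2, 0; range = 2 − 0 = 2.
v-values: 10, 4, -8; range = 10 − (-8) = 18.
Area = (2 × 18) / 2 = 18.

18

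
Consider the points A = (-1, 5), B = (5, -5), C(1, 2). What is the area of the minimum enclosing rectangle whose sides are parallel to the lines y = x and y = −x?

In coordinates u = x + y, v = x − y the rectangle is axis-aligned; the map (x,y)→(u,v) scales areas by 2.
u-values: 4, 0, 3; range = 4 − 0 = 4.
v-values: -6, 10, -1; range = 10 − (-6) = 16.
Area = (4 × 16) / 2 = 32.

32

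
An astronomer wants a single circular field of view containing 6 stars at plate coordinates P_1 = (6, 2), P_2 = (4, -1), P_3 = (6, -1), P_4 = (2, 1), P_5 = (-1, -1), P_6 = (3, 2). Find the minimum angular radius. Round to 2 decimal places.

3.81

The minimum enclosing circle of a finite set is fixed by two of the points (as a diameter) or three (as a circumcircle).
The farthest pair is P_1–P_5 with squared distance 58. The circle on this segment as diameter has centre (2.5, 0.5) and r² = 58/4 = 14.5.
Check P_2: distance² to centre = 4.5 ≤ 14.5, so it lies inside.
All remaining points lie in this disk, and no smaller disk contains both endpoints, so this is the minimum enclosing circle.
r = √(14.5) ≈ 3.81.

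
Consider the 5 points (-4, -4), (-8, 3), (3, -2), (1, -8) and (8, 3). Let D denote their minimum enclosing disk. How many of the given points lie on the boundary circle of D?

3

The minimum enclosing circle of a finite set is fixed by two of the points (as a diameter) or three (as a circumcircle).
The minimum enclosing circle is determined by three boundary points: (-8, 3), (1, -8), (8, 3).
Their circumcentre is (0, 4/11) with r² = 8585/121.
The farthest remaining point (-4, -4) is at distance² 4240/121 ≤ 8585/121.
The points at distance exactly r from the centre are (-8, 3), (1, -8), (8, 3) — 3 points.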